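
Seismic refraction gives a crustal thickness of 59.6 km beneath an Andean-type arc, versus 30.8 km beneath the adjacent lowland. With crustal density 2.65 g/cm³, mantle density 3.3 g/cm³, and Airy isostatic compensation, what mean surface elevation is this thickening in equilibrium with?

Excess crust Δ = 59.6 km − 30.8 km = 28.8 km, split between elevation h and root r with h + r = Δ.
Airy balance ρ_c h = (ρ_m − ρ_c) r gives r = h ρ_c/(ρ_m − ρ_c), so h (1 + ρ_c/(ρ_m − ρ_c)) = Δ, i.e. h = Δ (ρ_m − ρ_c)/ρ_m.
h = 28.8 km × 0.65/3.3 = 5.67 km.

5.67 km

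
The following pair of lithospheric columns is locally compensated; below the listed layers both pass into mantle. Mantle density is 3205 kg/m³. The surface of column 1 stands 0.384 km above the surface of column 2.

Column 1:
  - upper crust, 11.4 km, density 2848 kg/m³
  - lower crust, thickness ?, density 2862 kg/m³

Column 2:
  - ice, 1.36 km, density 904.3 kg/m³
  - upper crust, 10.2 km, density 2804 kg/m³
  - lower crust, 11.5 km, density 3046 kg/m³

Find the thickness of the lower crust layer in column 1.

Take the compensation level at the base of the deeper column (depth z_c below the surface of column 1) and equate Σ ρ_i t_i down to z_c; mantle fills any gap and the z_c terms cancel.
Column 1: 11.4×2848 + x×2862 + (z_c − 11.4 − x)×3205
Column 2: 0.384×0 + 1.36×904.3 + 10.2×2804 + 11.5×3046 + (z_c − 0.384 − 23.06)×3205
The z_c×3205 term appears on both sides and cancels. Collect the known terms of each column as K = Σ(ρt)_known − 3205 × (depth of known layers): K_1 = 32467.2 − 3205×11.4 = −4069.8; K_2 = 64859.648 − 3205×(0.384 + 23.06) = −10278.372.
Balance: K_1 − x×(3205 − 2862) = K_2, so x = (K_1 − K_2)/(3205 − 2862) = 6208.57/343 = 18.1 km.

18.1 km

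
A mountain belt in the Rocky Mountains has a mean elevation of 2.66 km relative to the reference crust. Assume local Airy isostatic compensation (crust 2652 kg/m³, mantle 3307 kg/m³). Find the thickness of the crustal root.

10.8 km

Isostatic balance requires: the weight of the topography is balanced by the buoyancy of the root, ρ_c h = (ρ_m − ρ_c) r.
r = h · ρ_c / (ρ_m − ρ_c) = 2.66 km × 2652 / (3307 − 2652) = 10.8 km.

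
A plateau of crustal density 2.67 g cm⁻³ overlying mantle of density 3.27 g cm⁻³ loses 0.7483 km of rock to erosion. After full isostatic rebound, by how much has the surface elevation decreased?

Rebound u = e ρ_c/ρ_m = 0.7483 km × 2.67/3.27 = 0.611 km.
Net surface drop = e − u = 0.7483 km − 0.611 km = e (ρ_m − ρ_c)/ρ_m = 0.137 km.

0.137 km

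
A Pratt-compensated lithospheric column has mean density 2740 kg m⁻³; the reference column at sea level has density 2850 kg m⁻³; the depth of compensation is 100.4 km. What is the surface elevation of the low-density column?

ρ_ref D = ρ (D + h) → h = D (ρ_ref − ρ)/ρ.
h = 100.4 km × (2850 − 2740)/2740 = 4.03 km.

4.03 km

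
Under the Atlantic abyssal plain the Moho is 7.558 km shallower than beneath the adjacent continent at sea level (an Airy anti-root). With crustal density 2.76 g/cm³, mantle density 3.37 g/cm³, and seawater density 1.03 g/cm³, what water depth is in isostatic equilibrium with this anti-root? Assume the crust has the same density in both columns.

2.66 km

Replacing a thickness d of crust by seawater at the top must be balanced by replacing crust with mantle at the base: d (ρ_c − ρ_w) = a (ρ_m − ρ_c).
d = a (ρ_m − ρ_c)/(ρ_c − ρ_w) = 7.558 km × 0.61/1.73 = 2.66 km.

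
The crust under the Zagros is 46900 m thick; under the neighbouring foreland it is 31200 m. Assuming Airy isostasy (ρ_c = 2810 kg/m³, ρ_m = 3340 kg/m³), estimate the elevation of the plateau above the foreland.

Excess crust Δ = 46900 m − 31200 m = 15700 m, split between elevation h and root r with h + r = Δ.
Airy balance ρ_c h = (ρ_m − ρ_c) r gives r = h ρ_c/(ρ_m − ρ_c), so h (1 + ρ_c/(ρ_m − ρ_c)) = Δ, i.e. h = Δ (ρ_m − ρ_c)/ρ_m.
h = 15700 m × 530/3340 = 2490 m.

2490 m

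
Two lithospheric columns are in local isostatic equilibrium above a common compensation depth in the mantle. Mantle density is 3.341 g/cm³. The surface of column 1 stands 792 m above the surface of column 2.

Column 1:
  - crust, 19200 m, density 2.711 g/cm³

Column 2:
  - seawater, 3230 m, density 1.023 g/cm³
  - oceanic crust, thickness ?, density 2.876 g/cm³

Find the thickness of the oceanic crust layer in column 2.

4220 m

Take the compensation level at the base of the deeper column (depth z_c below the surface of column 1) and equate Σ ρ_i t_i down to z_c; mantle fills any gap and the z_c terms cancel.
Column 1: 19200×2.711 + (z_c − 19200)×3.341
Column 2: 792×0 + 3230×1.023 + x×2.876 + (z_c − 792 − 3230 − x)×3.341
The z_c×3.341 term appears on both sides and cancels. Collect the known terms of each column as K = Σ(ρt)_known − 3.341 × (depth of known layers): K_1 = 52051.2 − 3.341×19200 = −12096; K_2 = 3304.29 − 3.341×(792 + 3230) = −10133.212.
Balance: K_1 = K_2 − x×(3.341 − 2.876), so x = (K_2 − K_1)/(3.341 − 2.876) = 1962.79/0.465 = 4220 m.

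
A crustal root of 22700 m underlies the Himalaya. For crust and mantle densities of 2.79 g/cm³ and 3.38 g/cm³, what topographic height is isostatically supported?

Balancing pressure at the compensation depth: ρ_c h = (ρ_m − ρ_c) r.
h = r (ρ_m − ρ_c) / ρ_c = 22700 m × (3.38 − 2.79) / 2.79 = 4800 m.

4800 m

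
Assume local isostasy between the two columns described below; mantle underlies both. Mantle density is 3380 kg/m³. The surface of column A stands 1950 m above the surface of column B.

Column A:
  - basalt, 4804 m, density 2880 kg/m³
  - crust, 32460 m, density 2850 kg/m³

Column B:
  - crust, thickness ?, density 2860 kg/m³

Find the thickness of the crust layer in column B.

25000 m

Take the compensation level at the base of the deeper column (depth z_c below the surface of column A) and equate Σ ρ_i t_i down to z_c; mantle fills any gap and the z_c terms cancel.
Column A: 4804×2880 + 32460×2850 + (z_c − 37264)×3380
Column B: 1950×0 + x×2860 + (z_c − 1950 − 0 − x)×3380
The z_c×3380 term appears on both sides and cancels. Collect the known terms of each column as K = Σ(ρt)_known − 3380 × (depth of known layers): K_A = 106346520 − 3380×37264 = −19605800; K_B = 0 − 3380×(1950 + 0) = −6591000.
Balance: K_A = K_B − x×(3380 − 2860), so x = (K_B − K_A)/(3380 − 2860) = 13014800/520 = 25000 m.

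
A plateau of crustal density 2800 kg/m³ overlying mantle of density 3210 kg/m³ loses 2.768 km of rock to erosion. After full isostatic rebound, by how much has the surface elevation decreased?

0.354 km

Rebound u = e ρ_c/ρ_m = 2.768 km × 2800/3210 = 2.414 km.
Net surface drop = e − u = 2.768 km − 2.414 km = e (ρ_m − ρ_c)/ρ_m = 0.354 km.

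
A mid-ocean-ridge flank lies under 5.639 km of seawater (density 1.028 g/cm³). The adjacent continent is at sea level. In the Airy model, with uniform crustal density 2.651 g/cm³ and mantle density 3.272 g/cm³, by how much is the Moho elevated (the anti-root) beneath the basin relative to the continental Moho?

Balancing pressure at the compensation depth: replacing crust with seawater at the top is compensated by replacing crust with mantle at the base: d (ρ_c − ρ_w) = a (ρ_m − ρ_c).
a = d (ρ_c − ρ_w)/(ρ_m − ρ_c) = 5.639 km × 1.623/0.621 = 14.7 km.

14.7 km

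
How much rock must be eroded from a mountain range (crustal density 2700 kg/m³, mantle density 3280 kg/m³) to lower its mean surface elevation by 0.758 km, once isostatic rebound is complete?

4.29 km

Net drop Δ = e − u = e − e ρ_c/ρ_m = e (ρ_m − ρ_c)/ρ_m.
e = Δ ρ_m/(ρ_m − ρ_c) = 0.758 km × 3280/580 = 4.29 km.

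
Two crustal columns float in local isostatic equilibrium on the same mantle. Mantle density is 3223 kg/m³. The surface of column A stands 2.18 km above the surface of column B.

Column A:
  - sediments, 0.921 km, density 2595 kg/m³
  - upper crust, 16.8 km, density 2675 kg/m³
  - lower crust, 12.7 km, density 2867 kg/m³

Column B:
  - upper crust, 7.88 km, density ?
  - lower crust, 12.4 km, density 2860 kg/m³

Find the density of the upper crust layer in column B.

Take the compensation level at the base of the deeper column (depth z_c below the surface of column A) and equate Σ ρ_i t_i down to z_c; mantle fills any gap and the z_c terms cancel.
Column A: 0.921×2595 + 16.8×2675 + 12.7×2867 + (z_c − 30.421)×3223
Column B: 2.18×0 + 7.88×ρ + 12.4×2860 + (z_c − 2.18 − 20.28)×3223
The z_c×3223 term appears on both sides and cancels. Collect the known terms of each column as K = Σ(ρt)_known − 3223 × (depth of known layers): K_A = 83740.895 − 3223×30.421 = −14305.988; K_B = 35464 − 3223×(2.18 + 20.28) = −36924.58.
Balance: K_A = K_B + 7.88×ρ, so ρ = (K_A − K_B)/7.88 = 22618.6/7.88 = 2870 kg/m³.

2870 kg/m³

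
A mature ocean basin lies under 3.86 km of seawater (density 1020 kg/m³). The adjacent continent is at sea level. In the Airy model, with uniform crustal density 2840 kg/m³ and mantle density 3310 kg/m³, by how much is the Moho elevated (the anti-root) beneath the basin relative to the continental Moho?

By Archimedes' principle applied to the lithosphere: replacing crust with seawater at the top is compensated by replacing crust with mantle at the base: d (ρ_c − ρ_w) = a (ρ_m − ρ_c).
a = d (ρ_c − ρ_w)/(ρ_m − ρ_c) = 3.86 km × 1820/470 = 14.9 km.

14.9 km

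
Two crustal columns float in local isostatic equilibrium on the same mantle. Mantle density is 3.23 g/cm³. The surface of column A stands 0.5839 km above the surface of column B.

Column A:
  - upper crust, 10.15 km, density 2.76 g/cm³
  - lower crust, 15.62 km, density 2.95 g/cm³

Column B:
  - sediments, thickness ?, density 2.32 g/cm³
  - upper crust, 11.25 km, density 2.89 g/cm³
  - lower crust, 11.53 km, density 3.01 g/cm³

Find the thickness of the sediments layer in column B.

0.985 km

Take the compensation level at the base of the deeper column (depth z_c below the surface of column A) and equate Σ ρ_i t_i down to z_c; mantle fills any gap and the z_c terms cancel.
Column A: 10.15×2.76 + 15.62×2.95 + (z_c − 25.77)×3.23
Column B: 0.5839×0 + x×2.32 + 11.25×2.89 + 11.53×3.01 + (z_c − 0.5839 − 22.78 − x)×3.23
The z_c×3.23 term appears on both sides and cancels. Collect the known terms of each column as K = Σ(ρt)_known − 3.23 × (depth of known layers): K_A = 74.093 − 3.23×25.77 = −9.1441; K_B = 67.2178 − 3.23×(0.5839 + 22.78) = −8.247597.
Balance: K_A = K_B − x×(3.23 − 2.32), so x = (K_B − K_A)/(3.23 − 2.32) = 0.896503/0.91 = 0.985 km.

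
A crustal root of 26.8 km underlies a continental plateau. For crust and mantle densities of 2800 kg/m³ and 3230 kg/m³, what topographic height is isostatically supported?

4.12 km

For local isostatic compensation: ρ_c h = (ρ_m − ρ_c) r.
h = r (ρ_m − ρ_c) / ρ_c = 26.8 km × (3230 − 2800) / 2800 = 4.12 km.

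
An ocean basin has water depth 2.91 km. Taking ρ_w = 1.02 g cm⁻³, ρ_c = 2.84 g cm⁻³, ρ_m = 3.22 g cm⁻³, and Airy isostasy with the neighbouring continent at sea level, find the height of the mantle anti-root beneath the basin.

13.9 km

By Archimedes' principle applied to the lithosphere: replacing crust with seawater at the top is compensated by replacing crust with mantle at the base: d (ρ_c − ρ_w) = a (ρ_m − ρ_c).
a = d (ρ_c − ρ_w)/(ρ_m − ρ_c) = 2.91 km × 1.82/0.38 = 13.9 km.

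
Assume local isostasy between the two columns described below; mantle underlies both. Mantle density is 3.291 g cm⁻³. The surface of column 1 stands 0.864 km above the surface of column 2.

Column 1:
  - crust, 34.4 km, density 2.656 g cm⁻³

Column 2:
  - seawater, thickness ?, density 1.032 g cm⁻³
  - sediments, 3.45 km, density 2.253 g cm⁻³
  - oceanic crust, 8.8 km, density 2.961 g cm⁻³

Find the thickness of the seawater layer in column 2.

5.54 km

Take the compensation level at the base of the deeper column (depth z_c below the surface of column 1) and equate Σ ρ_i t_i down to z_c; mantle fills any gap and the z_c terms cancel.
Column 1: 34.4×2.656 + (z_c − 34.4)×3.291
Column 2: 0.864×0 + x×1.032 + 3.45×2.253 + 8.8×2.961 + (z_c − 0.864 − 12.25 − x)×3.291
The z_c×3.291 term appears on both sides and cancels. Collect the known terms of each column as K = Σ(ρt)_known − 3.291 × (depth of known layers): K_1 = 91.3664 − 3.291×34.4 = −21.844; K_2 = 33.82965 − 3.291×(0.864 + 12.25) = −9.328524.
Balance: K_1 = K_2 − x×(3.291 − 1.032), so x = (K_2 − K_1)/(3.291 − 1.032) = 12.5155/2.259 = 5.54 km.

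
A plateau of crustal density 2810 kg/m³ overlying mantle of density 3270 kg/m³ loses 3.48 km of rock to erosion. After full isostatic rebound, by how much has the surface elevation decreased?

Rebound u = e ρ_c/ρ_m = 3.48 km × 2810/3270 = 2.99 km.
Net surface drop = e − u = 3.48 km − 2.99 km = e (ρ_m − ρ_c)/ρ_m = 0.49 km.

0.49 km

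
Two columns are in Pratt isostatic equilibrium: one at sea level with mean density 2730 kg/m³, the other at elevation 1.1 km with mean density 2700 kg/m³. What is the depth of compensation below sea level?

ρ_ref D = ρ (D + h) → D (ρ_ref − ρ) = ρ h.
D = ρ h/(ρ_ref − ρ) = 2700 × 1.1 km/(2730 − 2700) = 99 km.

99 km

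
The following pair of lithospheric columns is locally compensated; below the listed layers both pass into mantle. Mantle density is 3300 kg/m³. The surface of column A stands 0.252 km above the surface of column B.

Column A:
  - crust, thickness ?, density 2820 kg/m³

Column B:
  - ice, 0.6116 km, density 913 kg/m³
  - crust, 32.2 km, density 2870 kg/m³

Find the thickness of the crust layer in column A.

Take the compensation level at the base of the deeper column (depth z_c below the surface of column A) and equate Σ ρ_i t_i down to z_c; mantle fills any gap and the z_c terms cancel.
Column A: x×2820 + (z_c − 0 − x)×3300
Column B: 0.252×0 + 0.6116×913 + 32.2×2870 + (z_c − 0.252 − 32.8116)×3300
The z_c×3300 term appears on both sides and cancels. Collect the known terms of each column as K = Σ(ρt)_known − 3300 × (depth of known layers): K_A = 0 − 3300×0 = 0; K_B = 92972.3908 − 3300×(0.252 + 32.8116) = −16137.4892.
Balance: K_A − x×(3300 − 2820) = K_B, so x = (K_A − K_B)/(3300 − 2820) = 16137.5/480 = 33.6 km.

33.6 km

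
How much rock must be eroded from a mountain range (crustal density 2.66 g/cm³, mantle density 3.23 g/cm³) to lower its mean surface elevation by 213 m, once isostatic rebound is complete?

Net drop Δ = e − u = e − e ρ_c/ρ_m = e (ρ_m − ρ_c)/ρ_m.
e = Δ ρ_m/(ρ_m − ρ_c) = 213 m × 3.23/0.57 = 1210 m.

1210 m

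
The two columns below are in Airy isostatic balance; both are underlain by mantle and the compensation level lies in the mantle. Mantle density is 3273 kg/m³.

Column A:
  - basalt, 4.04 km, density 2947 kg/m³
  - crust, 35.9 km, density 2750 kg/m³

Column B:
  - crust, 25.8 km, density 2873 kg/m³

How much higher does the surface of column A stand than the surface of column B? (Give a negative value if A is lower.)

2.99 km

For any compensation level in the mantle, the mantle terms cancel and isostasy reduces to e = (Σt_A − Σt_B) − (Σ(ρt)_A − Σ(ρt)_B) / ρ_m.
Σt_A = 39.94 km; Σt_B = 25.8 km; Σ(ρt)_A = 110630.88; Σ(ρt)_B = 74123.4 (in km·kg/m³).
e = (39.94 − 25.8) − (110630.88 − 74123.4) / 3273 = 2.99 km.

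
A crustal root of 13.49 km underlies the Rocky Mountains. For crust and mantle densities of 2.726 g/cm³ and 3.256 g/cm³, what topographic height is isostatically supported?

2.62 km

For local isostatic compensation: ρ_c h = (ρ_m − ρ_c) r.
h = r (ρ_m − ρ_c) / ρ_c = 13.49 km × (3.256 − 2.726) / 2.726 = 2.62 km.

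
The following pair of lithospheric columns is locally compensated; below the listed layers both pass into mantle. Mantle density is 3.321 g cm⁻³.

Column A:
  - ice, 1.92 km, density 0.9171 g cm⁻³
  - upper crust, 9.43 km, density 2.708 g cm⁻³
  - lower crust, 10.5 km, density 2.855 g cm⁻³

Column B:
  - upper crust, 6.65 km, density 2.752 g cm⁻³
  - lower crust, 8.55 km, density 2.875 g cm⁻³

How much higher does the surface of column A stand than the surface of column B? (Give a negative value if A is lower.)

2.32 km

For any compensation level in the mantle, the mantle terms cancel and isostasy reduces to e = (Σt_A − Σt_B) − (Σ(ρt)_A − Σ(ρt)_B) / ρ_m.
Σt_A = 21.85 km; Σt_B = 15.2 km; Σ(ρt)_A = 57.274772; Σ(ρt)_B = 42.88205 (in km·g cm⁻³).
e = (21.85 − 15.2) − (57.274772 − 42.88205) / 3.321 = 2.32 km.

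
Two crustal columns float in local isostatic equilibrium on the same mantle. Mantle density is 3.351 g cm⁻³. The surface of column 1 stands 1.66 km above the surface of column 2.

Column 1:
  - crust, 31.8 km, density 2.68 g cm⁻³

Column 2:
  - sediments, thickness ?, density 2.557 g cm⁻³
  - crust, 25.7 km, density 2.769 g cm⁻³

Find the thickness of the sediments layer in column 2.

Take the compensation level at the base of the deeper column (depth z_c below the surface of column 1) and equate Σ ρ_i t_i down to z_c; mantle fills any gap and the z_c terms cancel.
Column 1: 31.8×2.68 + (z_c − 31.8)×3.351
Column 2: 1.66×0 + x×2.557 + 25.7×2.769 + (z_c − 1.66 − 25.7 − x)×3.351
The z_c×3.351 term appears on both sides and cancels. Collect the known terms of each column as K = Σ(ρt)_known − 3.351 × (depth of known layers): K_1 = 85.224 − 3.351×31.8 = −21.3378; K_2 = 71.1633 − 3.351×(1.66 + 25.7) = −20.52006.
Balance: K_1 = K_2 − x×(3.351 − 2.557), so x = (K_2 − K_1)/(3.351 − 2.557) = 0.81774/0.794 = 1.03 km.

1.03 km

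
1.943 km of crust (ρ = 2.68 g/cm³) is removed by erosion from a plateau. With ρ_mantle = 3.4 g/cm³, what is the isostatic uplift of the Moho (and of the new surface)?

Unloading: uplift u = e ρ_c/ρ_m = 1.943 km × 2.68/3.4 = 1.53 km.

1.53 km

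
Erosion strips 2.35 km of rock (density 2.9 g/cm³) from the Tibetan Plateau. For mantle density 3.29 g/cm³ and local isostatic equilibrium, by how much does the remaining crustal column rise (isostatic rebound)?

2.07 km

Unloading: uplift u = e ρ_c/ρ_m = 2.35 km × 2.9/3.29 = 2.07 km.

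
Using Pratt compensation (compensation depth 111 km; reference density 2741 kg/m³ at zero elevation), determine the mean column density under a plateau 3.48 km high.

Pratt balance: ρ_ref D = ρ (D + h).
ρ = ρ_ref D/(D + h) = 2741 × 111 km/(111 km + 3.48 km) = 2660 kg/m³.

2660 kg/m³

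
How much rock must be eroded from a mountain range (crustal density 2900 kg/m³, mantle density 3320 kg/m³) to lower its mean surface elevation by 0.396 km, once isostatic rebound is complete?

3.13 km

Net drop Δ = e − u = e − e ρ_c/ρ_m = e (ρ_m − ρ_c)/ρ_m.
e = Δ ρ_m/(ρ_m − ρ_c) = 0.396 km × 3320/420 = 3.13 km.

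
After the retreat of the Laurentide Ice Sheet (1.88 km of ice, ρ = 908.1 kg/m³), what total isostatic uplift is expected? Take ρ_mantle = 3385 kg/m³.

0.504 km

Removing the load lets mantle flow back in; uplift u satisfies ρ_ice t = ρ_m u.
u = t ρ_ice/ρ_m = 1.88 km × 908.1/3385 = 0.504 km.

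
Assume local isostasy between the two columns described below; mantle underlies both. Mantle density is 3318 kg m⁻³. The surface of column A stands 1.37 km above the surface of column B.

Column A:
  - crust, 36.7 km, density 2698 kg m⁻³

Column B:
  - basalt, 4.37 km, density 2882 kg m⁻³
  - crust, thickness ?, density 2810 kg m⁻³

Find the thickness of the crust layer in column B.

32.1 km

Take the compensation level at the base of the deeper column (depth z_c below the surface of column A) and equate Σ ρ_i t_i down to z_c; mantle fills any gap and the z_c terms cancel.
Column A: 36.7×2698 + (z_c − 36.7)×3318
Column B: 1.37×0 + 4.37×2882 + x×2810 + (z_c − 1.37 − 4.37 − x)×3318
The z_c×3318 term appears on both sides and cancels. Collect the known terms of each column as K = Σ(ρt)_known − 3318 × (depth of known layers): K_A = 99016.6 − 3318×36.7 = −22754; K_B = 12594.34 − 3318×(1.37 + 4.37) = −6450.98.
Balance: K_A = K_B − x×(3318 − 2810), so x = (K_B − K_A)/(3318 − 2810) = 16303/508 = 32.1 km.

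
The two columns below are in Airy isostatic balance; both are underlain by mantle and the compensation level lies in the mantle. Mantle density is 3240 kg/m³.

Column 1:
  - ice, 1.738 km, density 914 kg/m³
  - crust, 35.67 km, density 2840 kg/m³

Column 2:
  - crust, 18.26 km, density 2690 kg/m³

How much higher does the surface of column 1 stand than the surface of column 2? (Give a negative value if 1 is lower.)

For any compensation level in the mantle, the mantle terms cancel and isostasy reduces to e = (Σt_1 − Σt_2) − (Σ(ρt)_1 − Σ(ρt)_2) / ρ_m.
Σt_1 = 37.408 km; Σt_2 = 18.26 km; Σ(ρt)_1 = 102891.332; Σ(ρt)_2 = 49119.4 (in km·kg/m³).
e = (37.408 − 18.26) − (102891.332 − 49119.4) / 3240 = 2.55 km.

2.55 km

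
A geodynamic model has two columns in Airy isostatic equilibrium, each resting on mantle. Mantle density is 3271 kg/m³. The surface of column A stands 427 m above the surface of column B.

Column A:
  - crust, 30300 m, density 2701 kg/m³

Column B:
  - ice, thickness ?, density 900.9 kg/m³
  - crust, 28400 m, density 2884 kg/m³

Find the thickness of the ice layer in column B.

2060 m

Take the compensation level at the base of the deeper column (depth z_c below the surface of column A) and equate Σ ρ_i t_i down to z_c; mantle fills any gap and the z_c terms cancel.
Column A: 30300×2701 + (z_c − 30300)×3271
Column B: 427×0 + x×900.9 + 28400×2884 + (z_c − 427 − 28400 − x)×3271
The z_c×3271 term appears on both sides and cancels. Collect the known terms of each column as K = Σ(ρt)_known − 3271 × (depth of known layers): K_A = 81840300 − 3271×30300 = −17271000; K_B = 81905600 − 3271×(427 + 28400) = −12387517.
Balance: K_A = K_B − x×(3271 − 900.9), so x = (K_B − K_A)/(3271 − 900.9) = 4883480/2370.1 = 2060 m.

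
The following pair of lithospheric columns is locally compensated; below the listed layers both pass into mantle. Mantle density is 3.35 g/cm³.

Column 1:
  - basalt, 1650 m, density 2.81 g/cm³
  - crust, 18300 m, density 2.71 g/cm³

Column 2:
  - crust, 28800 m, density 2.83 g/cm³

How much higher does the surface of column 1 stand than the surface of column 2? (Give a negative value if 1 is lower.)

For any compensation level in the mantle, the mantle terms cancel and isostasy reduces to e = (Σt_1 − Σt_2) − (Σ(ρt)_1 − Σ(ρt)_2) / ρ_m.
Σt_1 = 19950 m; Σt_2 = 28800 m; Σ(ρt)_1 = 54229.5; Σ(ρt)_2 = 81504 (in m·g/cm³).
e = (19950 − 28800) − (54229.5 − 81504) / 3.35 = −708 m.

−708 m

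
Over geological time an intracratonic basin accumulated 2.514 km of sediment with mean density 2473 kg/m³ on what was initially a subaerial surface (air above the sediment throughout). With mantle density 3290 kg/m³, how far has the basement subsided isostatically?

1.89 km

Subaerial load: s = t ρ_sed / ρ_m = 2.514 km × 2473/3290 = 1.89 km.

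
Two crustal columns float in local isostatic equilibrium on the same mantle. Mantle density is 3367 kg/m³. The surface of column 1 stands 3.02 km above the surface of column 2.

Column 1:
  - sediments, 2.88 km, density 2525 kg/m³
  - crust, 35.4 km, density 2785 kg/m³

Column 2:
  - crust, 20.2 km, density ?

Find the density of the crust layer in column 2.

Take the compensation level at the base of the deeper column (depth z_c below the surface of column 1) and equate Σ ρ_i t_i down to z_c; mantle fills any gap and the z_c terms cancel.
Column 1: 2.88×2525 + 35.4×2785 + (z_c − 38.28)×3367
Column 2: 3.02×0 + 20.2×ρ + (z_c − 3.02 − 20.2)×3367
The z_c×3367 term appears on both sides and cancels. Collect the known terms of each column as K = Σ(ρt)_known − 3367 × (depth of known layers): K_1 = 105861 − 3367×38.28 = −23027.76; K_2 = 0 − 3367×(3.02 + 20.2) = −78181.74.
Balance: K_1 = K_2 + 20.2×ρ, so ρ = (K_1 − K_2)/20.2 = 55154/20.2 = 2730 kg/m³.

2730 kg/m³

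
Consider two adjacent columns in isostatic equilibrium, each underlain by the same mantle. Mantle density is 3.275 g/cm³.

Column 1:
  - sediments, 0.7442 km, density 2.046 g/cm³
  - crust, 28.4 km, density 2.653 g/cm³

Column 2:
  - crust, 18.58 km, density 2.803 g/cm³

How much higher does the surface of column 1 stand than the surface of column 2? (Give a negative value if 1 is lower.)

3 km

For any compensation level in the mantle, the mantle terms cancel and isostasy reduces to e = (Σt_1 − Σt_2) − (Σ(ρt)_1 − Σ(ρt)_2) / ρ_m.
Σt_1 = 29.1442 km; Σt_2 = 18.58 km; Σ(ρt)_1 = 76.8678332; Σ(ρt)_2 = 52.07974 (in km·g/cm³).
e = (29.1442 − 18.58) − (76.8678332 − 52.07974) / 3.275 = 3 km.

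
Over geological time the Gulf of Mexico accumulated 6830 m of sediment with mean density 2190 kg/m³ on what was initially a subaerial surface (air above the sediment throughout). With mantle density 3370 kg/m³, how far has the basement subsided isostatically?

Subaerial load: s = t ρ_sed / ρ_m = 6830 m × 2190/3370 = 4440 m.

4440 m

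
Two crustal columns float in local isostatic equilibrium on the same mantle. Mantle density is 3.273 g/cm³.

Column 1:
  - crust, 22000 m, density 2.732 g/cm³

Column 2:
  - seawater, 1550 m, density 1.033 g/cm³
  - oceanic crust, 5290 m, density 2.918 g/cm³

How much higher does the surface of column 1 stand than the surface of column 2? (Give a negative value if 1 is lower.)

2000 m

For any compensation level in the mantle, the mantle terms cancel and isostasy reduces to e = (Σt_1 − Σt_2) − (Σ(ρt)_1 − Σ(ρt)_2) / ρ_m.
Σt_1 = 22000 m; Σt_2 = 6840 m; Σ(ρt)_1 = 60104; Σ(ρt)_2 = 17037.37 (in m·g/cm³).
e = (22000 − 6840) − (60104 − 17037.37) / 3.273 = 2000 m.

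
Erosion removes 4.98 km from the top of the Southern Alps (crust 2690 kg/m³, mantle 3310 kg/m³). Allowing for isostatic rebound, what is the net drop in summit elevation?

0.933 km

Rebound u = e ρ_c/ρ_m = 4.98 km × 2690/3310 = 4.047 km.
Net surface drop = e − u = 4.98 km − 4.047 km = e (ρ_m − ρ_c)/ρ_m = 0.933 km.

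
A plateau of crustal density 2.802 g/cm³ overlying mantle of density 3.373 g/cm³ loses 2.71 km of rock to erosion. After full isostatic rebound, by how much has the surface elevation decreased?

Rebound u = e ρ_c/ρ_m = 2.71 km × 2.802/3.373 = 2.251 km.
Net surface drop = e − u = 2.71 km − 2.251 km = e (ρ_m − ρ_c)/ρ_m = 0.459 km.

0.459 km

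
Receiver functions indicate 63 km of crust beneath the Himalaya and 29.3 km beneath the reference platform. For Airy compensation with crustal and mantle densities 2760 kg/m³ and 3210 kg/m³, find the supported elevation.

4.72 km

Excess crust Δ = 63 km − 29.3 km = 33.7 km, split between elevation h and root r with h + r = Δ.
Airy balance ρ_c h = (ρ_m − ρ_c) r gives r = h ρ_c/(ρ_m − ρ_c), so h (1 + ρ_c/(ρ_m − ρ_c)) = Δ, i.e. h = Δ (ρ_m − ρ_c)/ρ_m.
h = 33.7 km × 450/3210 = 4.72 km.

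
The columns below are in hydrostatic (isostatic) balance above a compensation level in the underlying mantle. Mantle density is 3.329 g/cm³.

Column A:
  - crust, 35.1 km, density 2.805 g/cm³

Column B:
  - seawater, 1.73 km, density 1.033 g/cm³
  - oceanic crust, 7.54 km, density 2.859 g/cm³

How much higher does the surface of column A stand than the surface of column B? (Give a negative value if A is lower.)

3.27 km

For any compensation level in the mantle, the mantle terms cancel and isostasy reduces to e = (Σt_A − Σt_B) − (Σ(ρt)_A − Σ(ρt)_B) / ρ_m.
Σt_A = 35.1 km; Σt_B = 9.27 km; Σ(ρt)_A = 98.4555; Σ(ρt)_B = 23.34395 (in km·g/cm³).
e = (35.1 − 9.27) − (98.4555 − 23.34395) / 3.329 = 3.27 km.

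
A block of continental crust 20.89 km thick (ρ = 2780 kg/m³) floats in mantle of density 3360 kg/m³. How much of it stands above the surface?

3.61 km

Floating equilibrium: submerged depth d = t ρ_obj/ρ_fluid = 20.89 km × 2780/3360 = 17.28 km.
Freeboard = t − d = 20.89 km − 17.28 km = 3.61 km.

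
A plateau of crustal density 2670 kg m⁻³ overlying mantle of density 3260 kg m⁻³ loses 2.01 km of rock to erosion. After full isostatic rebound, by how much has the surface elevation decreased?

Rebound u = e ρ_c/ρ_m = 2.01 km × 2670/3260 = 1.646 km.
Net surface drop = e − u = 2.01 km − 1.646 km = e (ρ_m − ρ_c)/ρ_m = 0.364 km.

0.364 km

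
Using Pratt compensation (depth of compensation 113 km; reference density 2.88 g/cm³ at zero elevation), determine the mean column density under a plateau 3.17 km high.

Pratt balance: ρ_ref D = ρ (D + h).
ρ = ρ_ref D/(D + h) = 2.88 × 113 km/(113 km + 3.17 km) = 2.8 g/cm³.

2.8 g/cm³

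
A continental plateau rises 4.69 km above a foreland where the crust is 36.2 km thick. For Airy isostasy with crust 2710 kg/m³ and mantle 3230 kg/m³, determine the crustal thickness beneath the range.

65.3 km

Root depth r = h ρ_c / (ρ_m − ρ_c) = 4.69 km × 2710 / 520 = 24.44 km.
Total thickness = T + h + r = 36.2 km + 4.69 km + 24.44 km = 65.3 km.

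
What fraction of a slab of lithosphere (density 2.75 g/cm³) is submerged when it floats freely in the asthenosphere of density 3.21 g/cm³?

Submerged fraction = ρ_obj/ρ_fluid = 2.75/3.21 = 0.857.

0.857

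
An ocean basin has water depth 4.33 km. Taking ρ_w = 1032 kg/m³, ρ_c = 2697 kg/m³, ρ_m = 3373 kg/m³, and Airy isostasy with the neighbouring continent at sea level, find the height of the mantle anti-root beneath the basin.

10.7 km

Balancing pressure at the compensation depth: replacing crust with seawater at the top is compensated by replacing crust with mantle at the base: d (ρ_c − ρ_w) = a (ρ_m − ρ_c).
a = d (ρ_c − ρ_w)/(ρ_m − ρ_c) = 4.33 km × 1665/676 = 10.7 km.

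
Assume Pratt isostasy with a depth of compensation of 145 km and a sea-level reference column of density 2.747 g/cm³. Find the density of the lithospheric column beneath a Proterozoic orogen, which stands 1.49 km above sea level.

Pratt balance: ρ_ref D = ρ (D + h).
ρ = ρ_ref D/(D + h) = 2.747 × 145 km/(145 km + 1.49 km) = 2.72 g/cm³.

2.72 g/cm³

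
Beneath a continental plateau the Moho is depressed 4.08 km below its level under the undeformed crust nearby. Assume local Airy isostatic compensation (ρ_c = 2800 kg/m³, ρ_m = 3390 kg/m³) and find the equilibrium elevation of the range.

0.86 km

Isostatic balance requires: ρ_c h = (ρ_m − ρ_c) r.
h = r (ρ_m − ρ_c) / ρ_c = 4.08 km × (3390 − 2800) / 2800 = 0.86 km.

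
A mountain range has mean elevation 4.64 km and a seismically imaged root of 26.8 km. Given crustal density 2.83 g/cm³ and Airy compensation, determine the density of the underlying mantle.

3.32 g/cm³

Airy balance: ρ_c h = (ρ_m − ρ_c) r → ρ_m = ρ_c (1 + h/r).
ρ_m = 2.83 × (1 + 4.64 km/26.8 km) = 3.32 g/cm³.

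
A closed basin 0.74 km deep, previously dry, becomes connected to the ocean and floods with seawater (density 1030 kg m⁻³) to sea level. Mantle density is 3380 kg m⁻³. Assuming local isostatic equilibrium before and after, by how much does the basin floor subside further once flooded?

After flooding the water column is d + s deep. Its weight must equal the weight of mantle displaced by the extra subsidence s: (d + s) ρ_w = s ρ_m.
s = d ρ_w / (ρ_m − ρ_w) = 0.74 km × 1030/(3380 − 1030) = 0.324 km.

0.324 km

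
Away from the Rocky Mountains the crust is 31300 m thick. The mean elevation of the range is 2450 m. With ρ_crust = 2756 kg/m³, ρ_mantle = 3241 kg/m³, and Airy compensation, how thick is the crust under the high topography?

Root depth r = h ρ_c / (ρ_m − ρ_c) = 2450 m × 2756 / 485 = 13920 m.
Total thickness = T + h + r = 31300 m + 2450 m + 13920 m = 47700 m.

47700 m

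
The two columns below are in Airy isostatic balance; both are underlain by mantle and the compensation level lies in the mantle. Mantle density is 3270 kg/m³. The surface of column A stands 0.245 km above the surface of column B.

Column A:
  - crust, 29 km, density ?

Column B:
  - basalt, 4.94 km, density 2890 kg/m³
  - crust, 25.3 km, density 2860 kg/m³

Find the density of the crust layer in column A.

2820 kg/m³

Take the compensation level at the base of the deeper column (depth z_c below the surface of column A) and equate Σ ρ_i t_i down to z_c; mantle fills any gap and the z_c terms cancel.
Column A: 29×ρ + (z_c − 29)×3270
Column B: 0.245×0 + 4.94×2890 + 25.3×2860 + (z_c − 0.245 − 30.24)×3270
The z_c×3270 term appears on both sides and cancels. Collect the known terms of each column as K = Σ(ρt)_known − 3270 × (depth of known layers): K_A = 0 − 3270×29 = −94830; K_B = 86634.6 − 3270×(0.245 + 30.24) = −13051.35.
Balance: K_A + 29×ρ = K_B, so ρ = (K_B − K_A)/29 = 81778.7/29 = 2820 kg/m³.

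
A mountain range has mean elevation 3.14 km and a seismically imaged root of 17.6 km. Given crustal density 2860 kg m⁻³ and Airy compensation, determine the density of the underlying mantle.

Airy balance: ρ_c h = (ρ_m − ρ_c) r → ρ_m = ρ_c (1 + h/r).
ρ_m = 2860 × (1 + 3.14 km/17.6 km) = 3370 kg m⁻³.

3370 kg m⁻³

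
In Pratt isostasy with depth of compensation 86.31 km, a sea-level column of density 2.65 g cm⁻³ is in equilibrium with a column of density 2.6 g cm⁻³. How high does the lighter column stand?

1.66 km

ρ_ref D = ρ (D + h) → h = D (ρ_ref − ρ)/ρ.
h = 86.31 km × (2.65 − 2.6)/2.6 = 1.66 km.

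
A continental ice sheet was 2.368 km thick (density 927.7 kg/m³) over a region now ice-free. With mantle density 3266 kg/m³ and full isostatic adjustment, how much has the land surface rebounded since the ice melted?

Removing the load lets mantle flow back in; uplift u satisfies ρ_ice t = ρ_m u.
u = t ρ_ice/ρ_m = 2.368 km × 927.7/3266 = 0.673 km.

0.673 km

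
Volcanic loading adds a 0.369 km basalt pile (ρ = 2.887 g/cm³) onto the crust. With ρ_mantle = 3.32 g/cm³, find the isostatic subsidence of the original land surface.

Subaerial loading: s = t ρ_load / ρ_m.
s = 0.369 km × 2.887/3.32 = 0.321 km.

0.321 km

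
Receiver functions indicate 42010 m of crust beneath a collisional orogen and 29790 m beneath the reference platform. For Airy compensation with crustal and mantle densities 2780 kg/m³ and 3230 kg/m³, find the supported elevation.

Excess crust Δ = 42010 m − 29790 m = 12220 m, split between elevation h and root r with h + r = Δ.
Airy balance ρ_c h = (ρ_m − ρ_c) r gives r = h ρ_c/(ρ_m − ρ_c), so h (1 + ρ_c/(ρ_m − ρ_c)) = Δ, i.e. h = Δ (ρ_m − ρ_c)/ρ_m.
h = 12220 m × 450/3230 = 1700 m.

1700 m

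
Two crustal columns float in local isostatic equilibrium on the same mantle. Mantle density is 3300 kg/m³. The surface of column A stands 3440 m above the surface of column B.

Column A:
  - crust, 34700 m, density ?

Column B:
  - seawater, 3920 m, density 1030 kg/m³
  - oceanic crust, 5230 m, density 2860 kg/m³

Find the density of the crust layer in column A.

2650 kg/m³

Take the compensation level at the base of the deeper column (depth z_c below the surface of column A) and equate Σ ρ_i t_i down to z_c; mantle fills any gap and the z_c terms cancel.
Column A: 34700×ρ + (z_c − 34700)×3300
Column B: 3440×0 + 3920×1030 + 5230×2860 + (z_c − 3440 − 9150)×3300
The z_c×3300 term appears on both sides and cancels. Collect the known terms of each column as K = Σ(ρt)_known − 3300 × (depth of known layers): K_A = 0 − 3300×34700 = −114510000; K_B = 18995400 − 3300×(3440 + 9150) = −22551600.
Balance: K_A + 34700×ρ = K_B, so ρ = (K_B − K_A)/34700 = 91958400/34700 = 2650 kg/m³.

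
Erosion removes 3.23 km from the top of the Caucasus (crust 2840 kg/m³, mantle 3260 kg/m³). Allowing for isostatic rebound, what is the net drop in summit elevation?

Rebound u = e ρ_c/ρ_m = 3.23 km × 2840/3260 = 2.814 km.
Net surface drop = e − u = 3.23 km − 2.814 km = e (ρ_m − ρ_c)/ρ_m = 0.416 km.

0.416 km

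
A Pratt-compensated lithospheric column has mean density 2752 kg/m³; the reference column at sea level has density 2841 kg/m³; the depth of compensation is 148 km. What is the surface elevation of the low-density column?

4.79 km

ρ_ref D = ρ (D + h) → h = D (ρ_ref − ρ)/ρ.
h = 148 km × (2841 − 2752)/2752 = 4.79 km.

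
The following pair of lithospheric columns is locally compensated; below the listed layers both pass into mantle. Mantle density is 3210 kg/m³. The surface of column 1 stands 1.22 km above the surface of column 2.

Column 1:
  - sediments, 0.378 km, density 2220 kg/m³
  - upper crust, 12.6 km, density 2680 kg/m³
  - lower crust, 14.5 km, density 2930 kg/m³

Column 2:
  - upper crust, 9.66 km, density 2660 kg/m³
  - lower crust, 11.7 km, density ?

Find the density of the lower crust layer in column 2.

Take the compensation level at the base of the deeper column (depth z_c below the surface of column 1) and equate Σ ρ_i t_i down to z_c; mantle fills any gap and the z_c terms cancel.
Column 1: 0.378×2220 + 12.6×2680 + 14.5×2930 + (z_c − 27.478)×3210
Column 2: 1.22×0 + 9.66×2660 + 11.7×ρ + (z_c − 1.22 − 21.36)×3210
The z_c×3210 term appears on both sides and cancels. Collect the known terms of each column as K = Σ(ρt)_known − 3210 × (depth of known layers): K_1 = 77092.16 − 3210×27.478 = −11112.22; K_2 = 25695.6 − 3210×(1.22 + 21.36) = −46786.2.
Balance: K_1 = K_2 + 11.7×ρ, so ρ = (K_1 − K_2)/11.7 = 35674/11.7 = 3050 kg/m³.

3050 kg/m³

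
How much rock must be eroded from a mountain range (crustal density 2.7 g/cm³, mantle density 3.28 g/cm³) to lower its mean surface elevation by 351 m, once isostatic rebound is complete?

Net drop Δ = e − u = e − e ρ_c/ρ_m = e (ρ_m − ρ_c)/ρ_m.
e = Δ ρ_m/(ρ_m − ρ_c) = 351 m × 3.28/0.58 = 1980 m.

1980 m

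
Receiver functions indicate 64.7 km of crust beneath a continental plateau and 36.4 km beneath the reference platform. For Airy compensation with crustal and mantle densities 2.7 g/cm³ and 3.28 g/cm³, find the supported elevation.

Excess crust Δ = 64.7 km − 36.4 km = 28.3 km, split between elevation h and root r with h + r = Δ.
Airy balance ρ_c h = (ρ_m − ρ_c) r gives r = h ρ_c/(ρ_m − ρ_c), so h (1 + ρ_c/(ρ_m − ρ_c)) = Δ, i.e. h = Δ (ρ_m − ρ_c)/ρ_m.
h = 28.3 km × 0.58/3.28 = 5 km.

5 km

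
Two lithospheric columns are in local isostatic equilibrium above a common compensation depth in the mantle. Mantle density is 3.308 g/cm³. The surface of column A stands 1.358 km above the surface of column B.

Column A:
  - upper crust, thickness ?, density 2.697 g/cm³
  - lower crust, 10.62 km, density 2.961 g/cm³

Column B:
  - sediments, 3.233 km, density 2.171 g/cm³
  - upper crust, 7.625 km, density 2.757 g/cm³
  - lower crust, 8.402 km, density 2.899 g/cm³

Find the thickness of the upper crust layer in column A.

19.8 km

Take the compensation level at the base of the deeper column (depth z_c below the surface of column A) and equate Σ ρ_i t_i down to z_c; mantle fills any gap and the z_c terms cancel.
Column A: x×2.697 + 10.62×2.961 + (z_c − 10.62 − x)×3.308
Column B: 1.358×0 + 3.233×2.171 + 7.625×2.757 + 8.402×2.899 + (z_c − 1.358 − 19.26)×3.308
The z_c×3.308 term appears on both sides and cancels. Collect the known terms of each column as K = Σ(ρt)_known − 3.308 × (depth of known layers): K_A = 31.44582 − 3.308×10.62 = −3.68514; K_B = 52.398366 − 3.308×(1.358 + 19.26) = −15.805978.
Balance: K_A − x×(3.308 − 2.697) = K_B, so x = (K_A − K_B)/(3.308 − 2.697) = 12.1208/0.611 = 19.8 km.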